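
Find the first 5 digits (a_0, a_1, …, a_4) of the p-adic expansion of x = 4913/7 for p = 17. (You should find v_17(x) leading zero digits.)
(a_0, …, a_4) = (0, 0, 0, 5, 7)

v_17(4913/7) = 3, so a_0 = ... = a_2 = 0. Factor out: x = 17^3 · u with u = 1/7 a unit in ℤ_17. Expand u iteratively via a_{v+i} = u_i mod 17, u_{i+1} = (u_i − a_{v+i})/17:
  u_0 = 1/7;  a_3 = 5;  u_1 = (u_0 − 5)/17 = -2/7
  u_1 = -2/7;  a_4 = 7;  u_2 = (u_1 − 7)/17 = -3/7
Digits: (0, 0, 0, 5, 7).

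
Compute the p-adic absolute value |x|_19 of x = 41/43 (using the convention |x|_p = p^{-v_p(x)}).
|41/43|_19 = 1

Step 1 — compute v_19(x) by factoring powers of 19 out of the numerator and denominator: v_19(41/43) = 0. Step 2 — apply |x|_p = p^{-v_p(x)} = 19^{0} = 1.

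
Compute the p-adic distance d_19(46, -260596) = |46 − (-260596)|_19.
d_19(46, -260596) = 1/130321

Step 1 — x − y = 46 − (-260596) = 260642. Step 2 — v_19(260642) = 4 (factor: 260642 = (19^4 · 2); the sign does not affect v_p). Step 3 — |x − y|_19 = 19^{-4} = 1/130321.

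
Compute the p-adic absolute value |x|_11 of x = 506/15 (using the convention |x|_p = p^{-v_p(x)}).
|506/15|_11 = 1/11

Step 1 — compute v_11(x) by factoring powers of 11 out of the numerator and denominator: v_11(506/15) = 1. Step 2 — apply |x|_p = p^{-v_p(x)} = 11^{-1} = 1/11.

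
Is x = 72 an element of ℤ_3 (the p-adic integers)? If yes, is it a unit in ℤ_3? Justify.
x ∈ ℤ_3 but not a unit; v_3(x) = 2 > 0

ℤ_3 = {x ∈ ℚ_3 : v_3(x) ≥ 0} and ℤ_3^× = {x ∈ ℤ_3 : v_3(x) = 0}. Here v_3(72) = v_3(num) − v_3(den) = 2; compare against these criteria.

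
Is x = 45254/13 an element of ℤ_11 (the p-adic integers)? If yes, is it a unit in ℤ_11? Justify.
x ∈ ℤ_11 but not a unit; v_11(x) = 3 > 0

ℤ_11 = {x ∈ ℚ_11 : v_11(x) ≥ 0} and ℤ_11^× = {x ∈ ℤ_11 : v_11(x) = 0}. Here v_11(45254/13) = v_11(num) − v_11(den) = 3; compare against these criteria.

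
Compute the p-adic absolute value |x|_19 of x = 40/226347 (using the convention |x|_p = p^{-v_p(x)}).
|40/226347|_19 = 6859

Step 1 — compute v_19(x) by factoring powers of 19 out of the numerator and denominator: v_19(40/226347) = -3. Step 2 — apply |x|_p = p^{-v_p(x)} = 19^{3} = 6859.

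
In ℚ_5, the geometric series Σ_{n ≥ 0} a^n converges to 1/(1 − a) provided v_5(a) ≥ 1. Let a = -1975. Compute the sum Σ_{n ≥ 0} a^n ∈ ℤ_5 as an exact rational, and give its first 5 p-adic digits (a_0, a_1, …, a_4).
Σ a^n = 1/(1 − a) = 1/1976;  first 5 digits = (1, 0, 1, 4, 2)

v_5(a) = 2 ≥ 1, so the series converges in ℤ_5 to 1/(1 − a) = 1/(1 − (-1975)) = 1/1976. Expand this rational in ℤ_5: compute digits iteratively via d_i = x_i mod 5, x_{i+1} = (x_i − d_i)/5. The first 5 digits are (1, 0, 1, 4, 2).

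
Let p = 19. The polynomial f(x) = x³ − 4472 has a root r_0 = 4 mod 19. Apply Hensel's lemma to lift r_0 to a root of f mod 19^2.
r_1 = 156 (mod 361)

Hensel: r_{i+1} = r_i − f(r_i)/f′(r_i) mod 19^{i+2}, where f′(x) = 3x². Iterate:
  r_0 = 4 (mod 19)
  r_1 = 156 (mod 361)
Final: r = 156 with f(r) ≡ 0 mod 19^2.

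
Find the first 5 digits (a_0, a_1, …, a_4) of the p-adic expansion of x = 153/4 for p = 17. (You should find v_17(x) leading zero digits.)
(a_0, …, a_4) = (0, 15, 12, 12, 12)

v_17(153/4) = 1, so a_0 = ... = a_0 = 0. Factor out: x = 17^1 · u with u = 9/4 a unit in ℤ_17. Expand u iteratively via a_{v+i} = u_i mod 17, u_{i+1} = (u_i − a_{v+i})/17:
  u_0 = 9/4;  a_1 = 15;  u_1 = (u_0 − 15)/17 = -3/4
  u_1 = -3/4;  a_2 = 12;  u_2 = (u_1 − 12)/17 = -3/4
  u_2 = -3/4;  a_3 = 12;  u_3 = (u_2 − 12)/17 = -3/4
  u_3 = -3/4;  a_4 = 12;  u_4 = (u_3 − 12)/17 = -3/4
Digits: (0, 15, 12, 12, 12).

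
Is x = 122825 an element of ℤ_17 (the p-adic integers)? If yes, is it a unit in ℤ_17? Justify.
x ∈ ℤ_17 but not a unit; v_17(x) = 3 > 0

ℤ_17 = {x ∈ ℚ_17 : v_17(x) ≥ 0} and ℤ_17^× = {x ∈ ℤ_17 : v_17(x) = 0}. Here v_17(122825) = v_17(num) − v_17(den) = 3; compare against these criteria.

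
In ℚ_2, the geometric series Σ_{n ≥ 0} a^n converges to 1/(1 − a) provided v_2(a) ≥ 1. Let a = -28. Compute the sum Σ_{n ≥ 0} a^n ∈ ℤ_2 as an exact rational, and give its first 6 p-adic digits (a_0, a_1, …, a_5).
Σ a^n = 1/(1 − a) = 1/29;  first 6 digits = (1, 0, 1, 0, 1, 1)

v_2(a) = 2 ≥ 1, so the series converges in ℤ_2 to 1/(1 − a) = 1/(1 − (-28)) = 1/29. Expand this rational in ℤ_2: compute digits iteratively via d_i = x_i mod 2, x_{i+1} = (x_i − d_i)/2. The first 6 digits are (1, 0, 1, 0, 1, 1).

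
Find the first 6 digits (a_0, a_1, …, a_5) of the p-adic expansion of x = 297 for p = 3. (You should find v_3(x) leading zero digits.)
(a_0, …, a_5) = (0, 0, 0, 2, 0, 1)

v_3(297) = 3, so a_0 = ... = a_2 = 0. Factor out: x = 3^3 · u with u = 11 a unit in ℤ_3. Expand u iteratively via a_{v+i} = u_i mod 3, u_{i+1} = (u_i − a_{v+i})/3:
  u_0 = 11;  a_3 = 2;  u_1 = (u_0 − 2)/3 = 3
  u_1 = 3;  a_4 = 0;  u_2 = (u_1 − 0)/3 = 1
  u_2 = 1;  a_5 = 1;  u_3 = (u_2 − 1)/3 = 0
Digits: (0, 0, 0, 2, 0, 1).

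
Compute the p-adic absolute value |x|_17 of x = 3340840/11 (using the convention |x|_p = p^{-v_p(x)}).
|3340840/11|_17 = 1/83521

Step 1 — compute v_17(x) by factoring powers of 17 out of the numerator and denominator: v_17(3340840/11) = 4. Step 2 — apply |x|_p = p^{-v_p(x)} = 17^{-4} = 1/83521.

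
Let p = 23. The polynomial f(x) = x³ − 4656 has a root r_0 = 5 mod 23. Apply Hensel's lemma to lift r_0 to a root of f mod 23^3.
r_2 = 2259 (mod 12167)

Hensel: r_{i+1} = r_i − f(r_i)/f′(r_i) mod 23^{i+2}, where f′(x) = 3x². Iterate:
  r_0 = 5 (mod 23)
  r_1 = 143 (mod 529)
  r_2 = 2259 (mod 12167)
Final: r = 2259 with f(r) ≡ 0 mod 23^3.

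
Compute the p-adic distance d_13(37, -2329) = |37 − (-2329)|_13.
d_13(37, -2329) = 1/169

Step 1 — x − y = 37 − (-2329) = 2366. Step 2 — v_13(2366) = 2 (factor: 2366 = (13^2 · 14); the sign does not affect v_p). Step 3 — |x − y|_13 = 13^{-2} = 1/169.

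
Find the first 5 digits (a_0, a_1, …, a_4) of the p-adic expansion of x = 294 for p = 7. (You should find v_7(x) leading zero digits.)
(a_0, …, a_4) = (0, 0, 6, 0, 0)

v_7(294) = 2, so a_0 = ... = a_1 = 0. Factor out: x = 7^2 · u with u = 6 a unit in ℤ_7. Expand u iteratively via a_{v+i} = u_i mod 7, u_{i+1} = (u_i − a_{v+i})/7:
  u_0 = 6;  a_2 = 6;  u_1 = (u_0 − 6)/7 = 0
  u_1 = 0;  a_3 = 0;  u_2 = (u_1 − 0)/7 = 0
  u_2 = 0;  a_4 = 0;  u_3 = (u_2 − 0)/7 = 0
Digits: (0, 0, 6, 0, 0).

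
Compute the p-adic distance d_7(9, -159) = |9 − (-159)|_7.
d_7(9, -159) = 1/7

Step 1 — x − y = 9 − (-159) = 168. Step 2 — v_7(168) = 1 (factor: 168 = (7^1 · 24); the sign does not affect v_p). Step 3 — |x − y|_7 = 7^{-1} = 1/7.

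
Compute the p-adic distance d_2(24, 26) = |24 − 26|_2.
d_2(24, 26) = 1/2

Step 1 — x − y = 24 − 26 = -2. Step 2 — v_2(-2) = 1 (factor: -2 = −(2^1 · 1); the sign does not affect v_p). Step 3 — |x − y|_2 = 2^{-1} = 1/2.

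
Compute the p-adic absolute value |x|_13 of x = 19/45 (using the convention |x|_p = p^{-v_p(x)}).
|19/45|_13 = 1

Step 1 — compute v_13(x) by factoring powers of 13 out of the numerator and denominator: v_13(19/45) = 0. Step 2 — apply |x|_p = p^{-v_p(x)} = 13^{0} = 1.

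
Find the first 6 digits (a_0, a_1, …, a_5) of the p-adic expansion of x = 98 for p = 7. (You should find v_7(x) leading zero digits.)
(a_0, …, a_5) = (0, 0, 2, 0, 0, 0)

v_7(98) = 2, so a_0 = ... = a_1 = 0. Factor out: x = 7^2 · u with u = 2 a unit in ℤ_7. Expand u iteratively via a_{v+i} = u_i mod 7, u_{i+1} = (u_i − a_{v+i})/7:
  u_0 = 2;  a_2 = 2;  u_1 = (u_0 − 2)/7 = 0
  u_1 = 0;  a_3 = 0;  u_2 = (u_1 − 0)/7 = 0
  u_2 = 0;  a_4 = 0;  u_3 = (u_2 − 0)/7 = 0
  u_3 = 0;  a_5 = 0;  u_4 = (u_3 − 0)/7 = 0
Digits: (0, 0, 2, 0, 0, 0).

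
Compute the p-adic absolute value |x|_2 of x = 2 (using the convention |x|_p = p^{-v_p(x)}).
|2|_2 = 1/2

Step 1 — compute v_2(x) by factoring powers of 2 out of the numerator and denominator: v_2(2) = 1. Step 2 — apply |x|_p = p^{-v_p(x)} = 2^{-1} = 1/2.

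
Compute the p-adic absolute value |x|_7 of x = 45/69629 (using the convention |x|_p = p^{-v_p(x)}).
|45/69629|_7 = 2401

Step 1 — compute v_7(x) by factoring powers of 7 out of the numerator and denominator: v_7(45/69629) = -4. Step 2 — apply |x|_p = p^{-v_p(x)} = 7^{4} = 2401.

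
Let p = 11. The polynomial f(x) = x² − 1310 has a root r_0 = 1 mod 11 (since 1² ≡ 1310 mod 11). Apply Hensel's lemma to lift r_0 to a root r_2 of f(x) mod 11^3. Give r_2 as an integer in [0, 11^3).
r_2 = 595 (mod 1331)

Hensel's recurrence: r_{i+1} = r_i − f(r_i)·(f′(r_i))^{-1} mod 11^{i+2}, with f′(x) = 2x. Iterate:
  r_0 = 1 (mod 11)
  r_1 = 111 (mod 121)
  r_2 = 595 (mod 1331)
Final: r_2 = 595, and one checks f(r_2) ≡ 0 mod 11^3.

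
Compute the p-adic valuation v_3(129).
v_3(129) = 1

v_3(n) is the largest exponent k such that 3^k divides n. Factor out: 129 = 3^1 · 43. (Sign doesn't affect v_p.) So v_3(129) = 1.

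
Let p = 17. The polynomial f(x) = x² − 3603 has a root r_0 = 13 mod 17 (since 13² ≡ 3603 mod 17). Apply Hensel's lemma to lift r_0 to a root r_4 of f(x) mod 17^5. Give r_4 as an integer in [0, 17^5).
r_4 = 89535 (mod 1419857)

Hensel's recurrence: r_{i+1} = r_i − f(r_i)·(f′(r_i))^{-1} mod 17^{i+2}, with f′(x) = 2x. Iterate:
  r_0 = 13 (mod 17)
  r_1 = 234 (mod 289)
  r_2 = 1101 (mod 4913)
  r_3 = 6014 (mod 83521)
  r_4 = 89535 (mod 1419857)
Final: r_4 = 89535, and one checks f(r_4) ≡ 0 mod 17^5.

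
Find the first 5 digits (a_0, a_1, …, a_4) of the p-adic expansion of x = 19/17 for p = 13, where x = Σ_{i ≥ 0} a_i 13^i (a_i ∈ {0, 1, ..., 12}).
(a_0, …, a_4) = (8, 1, 6, 11, 6)

v_13(19/17) = 0 (numerator and denominator both coprime to 13), so x ∈ ℤ_13^×. Compute digits iteratively via a_i = x_i mod 13, x_{i+1} = (x_i − a_i)/13, with x_0 = x:
  x_0 = 19/17;  a_0 = 8;  x_1 = (x_0 − 8)/13 = -9/17
  x_1 = -9/17;  a_1 = 1;  x_2 = (x_1 − 1)/13 = -2/17
  x_2 = -2/17;  a_2 = 6;  x_3 = (x_2 − 6)/13 = -8/17
  x_3 = -8/17;  a_3 = 11;  x_4 = (x_3 − 11)/13 = -15/17
  x_4 = -15/17;  a_4 = 6;  x_5 = (x_4 − 6)/13 = -9/17
Digits: (8, 1, 6, 11, 6).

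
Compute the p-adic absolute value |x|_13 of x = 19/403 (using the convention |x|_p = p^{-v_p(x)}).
|19/403|_13 = 13

Step 1 — compute v_13(x) by factoring powers of 13 out of the numerator and denominator: v_13(19/403) = -1. Step 2 — apply |x|_p = p^{-v_p(x)} = 13^{1} = 13.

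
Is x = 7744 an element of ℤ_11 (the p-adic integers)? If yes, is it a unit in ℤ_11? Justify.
x ∈ ℤ_11 but not a unit; v_11(x) = 2 > 0

ℤ_11 = {x ∈ ℚ_11 : v_11(x) ≥ 0} and ℤ_11^× = {x ∈ ℤ_11 : v_11(x) = 0}. Here v_11(7744) = v_11(num) − v_11(den) = 2; compare against these criteria.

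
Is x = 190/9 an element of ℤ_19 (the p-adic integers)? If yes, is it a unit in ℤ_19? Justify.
x ∈ ℤ_19 but not a unit; v_19(x) = 1 > 0

ℤ_19 = {x ∈ ℚ_19 : v_19(x) ≥ 0} and ℤ_19^× = {x ∈ ℤ_19 : v_19(x) = 0}. Here v_19(190/9) = v_19(num) − v_19(den) = 1; compare against these criteria.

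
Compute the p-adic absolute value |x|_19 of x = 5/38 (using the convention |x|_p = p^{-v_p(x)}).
|5/38|_19 = 19

Step 1 — compute v_19(x) by factoring powers of 19 out of the numerator and denominator: v_19(5/38) = -1. Step 2 — apply |x|_p = p^{-v_p(x)} = 19^{1} = 19.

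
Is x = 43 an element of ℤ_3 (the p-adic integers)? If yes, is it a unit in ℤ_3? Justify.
x ∈ ℤ_3^× (unit); v_3(x) = 0

ℤ_3 = {x ∈ ℚ_3 : v_3(x) ≥ 0} and ℤ_3^× = {x ∈ ℤ_3 : v_3(x) = 0}. Here v_3(43) = v_3(num) − v_3(den) = 0; compare against these criteria.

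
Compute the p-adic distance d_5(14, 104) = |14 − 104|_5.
d_5(14, 104) = 1/5

Step 1 — x − y = 14 − 104 = -90. Step 2 — v_5(-90) = 1 (factor: -90 = −(5^1 · 18); the sign does not affect v_p). Step 3 — |x − y|_5 = 5^{-1} = 1/5.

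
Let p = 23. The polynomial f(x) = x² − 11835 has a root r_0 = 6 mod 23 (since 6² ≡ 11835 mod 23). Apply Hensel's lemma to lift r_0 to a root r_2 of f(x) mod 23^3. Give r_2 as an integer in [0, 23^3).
r_2 = 3502 (mod 12167)

Hensel's recurrence: r_{i+1} = r_i − f(r_i)·(f′(r_i))^{-1} mod 23^{i+2}, with f′(x) = 2x. Iterate:
  r_0 = 6 (mod 23)
  r_1 = 328 (mod 529)
  r_2 = 3502 (mod 12167)
Final: r_2 = 3502, and one checks f(r_2) ≡ 0 mod 23^3.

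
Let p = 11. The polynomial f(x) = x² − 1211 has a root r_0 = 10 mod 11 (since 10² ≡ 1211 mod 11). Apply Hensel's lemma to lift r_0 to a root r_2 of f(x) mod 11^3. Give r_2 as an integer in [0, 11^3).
r_2 = 725 (mod 1331)

Hensel's recurrence: r_{i+1} = r_i − f(r_i)·(f′(r_i))^{-1} mod 11^{i+2}, with f′(x) = 2x. Iterate:
  r_0 = 10 (mod 11)
  r_1 = 120 (mod 121)
  r_2 = 725 (mod 1331)
Final: r_2 = 725, and one checks f(r_2) ≡ 0 mod 11^3.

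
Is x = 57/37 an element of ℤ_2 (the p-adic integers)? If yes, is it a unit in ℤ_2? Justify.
x ∈ ℤ_2^× (unit); v_2(x) = 0

ℤ_2 = {x ∈ ℚ_2 : v_2(x) ≥ 0} and ℤ_2^× = {x ∈ ℤ_2 : v_2(x) = 0}. Here v_2(57/37) = v_2(num) − v_2(den) = 0; compare against these criteria.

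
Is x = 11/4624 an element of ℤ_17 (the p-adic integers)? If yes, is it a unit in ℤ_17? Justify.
x ∉ ℤ_17 (v_17(x) = -2 < 0)

ℤ_17 = {x ∈ ℚ_17 : v_17(x) ≥ 0} and ℤ_17^× = {x ∈ ℤ_17 : v_17(x) = 0}. Here v_17(11/4624) = v_17(num) − v_17(den) = -2; compare against these criteria.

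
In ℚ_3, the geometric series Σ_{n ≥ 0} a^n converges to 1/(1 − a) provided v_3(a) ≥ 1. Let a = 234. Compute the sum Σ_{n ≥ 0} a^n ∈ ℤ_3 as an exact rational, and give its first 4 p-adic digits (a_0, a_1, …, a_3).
Σ a^n = 1/(1 − a) = -1/233;  first 4 digits = (1, 0, 2, 2)

v_3(a) = 2 ≥ 1, so the series converges in ℤ_3 to 1/(1 − a) = 1/(1 − 234) = -1/233. Expand this rational in ℤ_3: compute digits iteratively via d_i = x_i mod 3, x_{i+1} = (x_i − d_i)/3. The first 4 digits are (1, 0, 2, 2).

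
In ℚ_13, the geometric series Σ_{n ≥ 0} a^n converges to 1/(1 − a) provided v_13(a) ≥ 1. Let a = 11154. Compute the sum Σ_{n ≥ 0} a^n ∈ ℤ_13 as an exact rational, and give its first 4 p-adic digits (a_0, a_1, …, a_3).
Σ a^n = 1/(1 − a) = -1/11153;  first 4 digits = (1, 0, 1, 5)

v_13(a) = 2 ≥ 1, so the series converges in ℤ_13 to 1/(1 − a) = 1/(1 − 11154) = -1/11153. Expand this rational in ℤ_13: compute digits iteratively via d_i = x_i mod 13, x_{i+1} = (x_i − d_i)/13. The first 4 digits are (1, 0, 1, 5).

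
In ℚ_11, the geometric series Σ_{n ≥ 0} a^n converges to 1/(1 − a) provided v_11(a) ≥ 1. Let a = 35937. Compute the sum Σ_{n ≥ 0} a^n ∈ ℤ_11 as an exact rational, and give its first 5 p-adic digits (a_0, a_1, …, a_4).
Σ a^n = 1/(1 − a) = -1/35936;  first 5 digits = (1, 0, 0, 5, 2)

v_11(a) = 3 ≥ 1, so the series converges in ℤ_11 to 1/(1 − a) = 1/(1 − 35937) = -1/35936. Expand this rational in ℤ_11: compute digits iteratively via d_i = x_i mod 11, x_{i+1} = (x_i − d_i)/11. The first 5 digits are (1, 0, 0, 5, 2).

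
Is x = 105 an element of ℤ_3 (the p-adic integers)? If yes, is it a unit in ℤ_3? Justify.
x ∈ ℤ_3 but not a unit; v_3(x) = 1 > 0

ℤ_3 = {x ∈ ℚ_3 : v_3(x) ≥ 0} and ℤ_3^× = {x ∈ ℤ_3 : v_3(x) = 0}. Here v_3(105) = v_3(num) − v_3(den) = 1; compare against these criteria.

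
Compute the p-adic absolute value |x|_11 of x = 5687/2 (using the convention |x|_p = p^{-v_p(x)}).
|5687/2|_11 = 1/121

Step 1 — compute v_11(x) by factoring powers of 11 out of the numerator and denominator: v_11(5687/2) = 2. Step 2 — apply |x|_p = p^{-v_p(x)} = 11^{-2} = 1/121.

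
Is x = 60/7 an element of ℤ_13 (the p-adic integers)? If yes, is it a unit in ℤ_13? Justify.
x ∈ ℤ_13^× (unit); v_13(x) = 0

ℤ_13 = {x ∈ ℚ_13 : v_13(x) ≥ 0} and ℤ_13^× = {x ∈ ℤ_13 : v_13(x) = 0}. Here v_13(60/7) = v_13(num) − v_13(den) = 0; compare against these criteria.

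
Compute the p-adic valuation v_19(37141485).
v_19(37141485) = 5

v_19(n) is the largest exponent k such that 19^k divides n. Factor out: 37141485 = 19^5 · 15. (Sign doesn't affect v_p.) So v_19(37141485) = 5.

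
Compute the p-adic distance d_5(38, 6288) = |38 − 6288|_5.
d_5(38, 6288) = 1/3125

Step 1 — x − y = 38 − 6288 = -6250. Step 2 — v_5(-6250) = 5 (factor: -6250 = −(5^5 · 2); the sign does not affect v_p). Step 3 — |x − y|_5 = 5^{-5} = 1/3125.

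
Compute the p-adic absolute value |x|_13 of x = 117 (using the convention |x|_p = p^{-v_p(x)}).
|117|_13 = 1/13

Step 1 — compute v_13(x) by factoring powers of 13 out of the numerator and denominator: v_13(117) = 1. Step 2 — apply |x|_p = p^{-v_p(x)} = 13^{-1} = 1/13.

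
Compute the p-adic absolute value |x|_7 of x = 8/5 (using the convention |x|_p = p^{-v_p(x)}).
|8/5|_7 = 1

Step 1 — compute v_7(x) by factoring powers of 7 out of the numerator and denominator: v_7(8/5) = 0. Step 2 — apply |x|_p = p^{-v_p(x)} = 7^{0} = 1.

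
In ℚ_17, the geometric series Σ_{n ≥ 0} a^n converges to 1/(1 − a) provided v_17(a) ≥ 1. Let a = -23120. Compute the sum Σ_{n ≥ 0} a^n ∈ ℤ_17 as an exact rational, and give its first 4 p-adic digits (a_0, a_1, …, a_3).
Σ a^n = 1/(1 − a) = 1/23121;  first 4 digits = (1, 0, 5, 12)

v_17(a) = 2 ≥ 1, so the series converges in ℤ_17 to 1/(1 − a) = 1/(1 − (-23120)) = 1/23121. Expand this rational in ℤ_17: compute digits iteratively via d_i = x_i mod 17, x_{i+1} = (x_i − d_i)/17. The first 4 digits are (1, 0, 5, 12).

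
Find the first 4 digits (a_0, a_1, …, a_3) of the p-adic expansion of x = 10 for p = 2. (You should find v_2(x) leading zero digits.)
(a_0, …, a_3) = (0, 1, 0, 1)

v_2(10) = 1, so a_0 = ... = a_0 = 0. Factor out: x = 2^1 · u with u = 5 a unit in ℤ_2. Expand u iteratively via a_{v+i} = u_i mod 2, u_{i+1} = (u_i − a_{v+i})/2:
  u_0 = 5;  a_1 = 1;  u_1 = (u_0 − 1)/2 = 2
  u_1 = 2;  a_2 = 0;  u_2 = (u_1 − 0)/2 = 1
  u_2 = 1;  a_3 = 1;  u_3 = (u_2 − 1)/2 = 0
Digits: (0, 1, 0, 1).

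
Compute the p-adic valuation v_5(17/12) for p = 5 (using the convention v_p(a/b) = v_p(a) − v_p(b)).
v_5(17/12) = 0

Factor powers of 5 from the numerator and denominator of the reduced fraction: 17 = 5^0 · 17 and 12 = 5^0 · 12. Apply v_p(a/b) = v_p(a) − v_p(b): v_5(17/12) = 0 − 0 = 0.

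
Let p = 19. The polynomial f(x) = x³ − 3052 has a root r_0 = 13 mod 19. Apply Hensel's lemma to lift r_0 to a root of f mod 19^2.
r_1 = 51 (mod 361)

Hensel: r_{i+1} = r_i − f(r_i)/f′(r_i) mod 19^{i+2}, where f′(x) = 3x². Iterate:
  r_0 = 13 (mod 19)
  r_1 = 51 (mod 361)
Final: r = 51 with f(r) ≡ 0 mod 19^2.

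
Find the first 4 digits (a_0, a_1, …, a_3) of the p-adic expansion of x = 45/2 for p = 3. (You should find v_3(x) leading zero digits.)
(a_0, …, a_3) = (0, 0, 1, 2)

v_3(45/2) = 2, so a_0 = ... = a_1 = 0. Factor out: x = 3^2 · u with u = 5/2 a unit in ℤ_3. Expand u iteratively via a_{v+i} = u_i mod 3, u_{i+1} = (u_i − a_{v+i})/3:
  u_0 = 5/2;  a_2 = 1;  u_1 = (u_0 − 1)/3 = 1/2
  u_1 = 1/2;  a_3 = 2;  u_2 = (u_1 − 2)/3 = -1/2
Digits: (0, 0, 1, 2).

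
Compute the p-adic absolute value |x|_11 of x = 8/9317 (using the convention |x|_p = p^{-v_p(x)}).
|8/9317|_11 = 1331

Step 1 — compute v_11(x) by factoring powers of 11 out of the numerator and denominator: v_11(8/9317) = -3. Step 2 — apply |x|_p = p^{-v_p(x)} = 11^{3} = 1331.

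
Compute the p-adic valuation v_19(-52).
v_19(-52) = 0

v_19(n) is the largest exponent k such that 19^k divides n. Factor out: -52 = -19^0 · 52. (Sign doesn't affect v_p.) So v_19(-52) = 0.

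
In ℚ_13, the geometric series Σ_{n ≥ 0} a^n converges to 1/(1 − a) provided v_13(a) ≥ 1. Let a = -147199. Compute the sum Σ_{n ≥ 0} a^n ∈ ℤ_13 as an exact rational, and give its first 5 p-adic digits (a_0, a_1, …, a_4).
Σ a^n = 1/(1 − a) = 1/147200;  first 5 digits = (1, 0, 0, 11, 7)

v_13(a) = 3 ≥ 1, so the series converges in ℤ_13 to 1/(1 − a) = 1/(1 − (-147199)) = 1/147200. Expand this rational in ℤ_13: compute digits iteratively via d_i = x_i mod 13, x_{i+1} = (x_i − d_i)/13. The first 5 digits are (1, 0, 0, 11, 7).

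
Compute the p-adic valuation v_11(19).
v_11(19) = 0

v_11(n) is the largest exponent k such that 11^k divides n. Factor out: 19 = 11^0 · 19. (Sign doesn't affect v_p.) So v_11(19) = 0.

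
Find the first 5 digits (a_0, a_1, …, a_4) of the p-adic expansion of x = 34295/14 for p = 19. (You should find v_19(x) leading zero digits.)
(a_0, …, a_4) = (0, 0, 0, 18, 14)

v_19(34295/14) = 3, so a_0 = ... = a_2 = 0. Factor out: x = 19^3 · u with u = 5/14 a unit in ℤ_19. Expand u iteratively via a_{v+i} = u_i mod 19, u_{i+1} = (u_i − a_{v+i})/19:
  u_0 = 5/14;  a_3 = 18;  u_1 = (u_0 − 18)/19 = -13/14
  u_1 = -13/14;  a_4 = 14;  u_2 = (u_1 − 14)/19 = -11/14
Digits: (0, 0, 0, 18, 14).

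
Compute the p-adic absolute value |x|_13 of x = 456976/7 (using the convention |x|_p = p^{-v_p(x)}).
|456976/7|_13 = 1/28561

Step 1 — compute v_13(x) by factoring powers of 13 out of the numerator and denominator: v_13(456976/7) = 4. Step 2 — apply |x|_p = p^{-v_p(x)} = 13^{-4} = 1/28561.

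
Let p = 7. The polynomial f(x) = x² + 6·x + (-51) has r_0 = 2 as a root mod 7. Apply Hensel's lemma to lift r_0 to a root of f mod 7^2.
r_1 = 30 (mod 49)

Hensel: r_{i+1} = r_i − f(r_i)·(f′(r_i))^{-1} mod 7^{i+2}, f′(x) = 2x + 6. Iterate:
  r_0 = 2 (mod 7)
  r_1 = 30 (mod 49)
Final: r = 30 satisfies f(r) ≡ 0 mod 7^2.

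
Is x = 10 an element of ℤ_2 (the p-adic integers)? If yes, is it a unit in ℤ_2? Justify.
x ∈ ℤ_2 but not a unit; v_2(x) = 1 > 0

ℤ_2 = {x ∈ ℚ_2 : v_2(x) ≥ 0} and ℤ_2^× = {x ∈ ℤ_2 : v_2(x) = 0}. Here v_2(10) = v_2(num) − v_2(den) = 1; compare against these criteria.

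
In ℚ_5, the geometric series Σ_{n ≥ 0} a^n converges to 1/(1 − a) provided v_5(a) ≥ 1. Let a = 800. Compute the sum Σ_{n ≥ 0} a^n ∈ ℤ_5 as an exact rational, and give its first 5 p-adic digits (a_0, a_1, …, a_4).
Σ a^n = 1/(1 − a) = -1/799;  first 5 digits = (1, 0, 2, 1, 0)

v_5(a) = 2 ≥ 1, so the series converges in ℤ_5 to 1/(1 − a) = 1/(1 − 800) = -1/799. Expand this rational in ℤ_5: compute digits iteratively via d_i = x_i mod 5, x_{i+1} = (x_i − d_i)/5. The first 5 digits are (1, 0, 2, 1, 0).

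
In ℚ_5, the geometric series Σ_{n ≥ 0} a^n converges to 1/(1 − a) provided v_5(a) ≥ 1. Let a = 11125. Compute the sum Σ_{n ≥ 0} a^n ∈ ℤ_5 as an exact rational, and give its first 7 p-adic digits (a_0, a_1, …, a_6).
Σ a^n = 1/(1 − a) = -1/11124;  first 7 digits = (1, 0, 0, 4, 2, 3, 1)

v_5(a) = 3 ≥ 1, so the series converges in ℤ_5 to 1/(1 − a) = 1/(1 − 11125) = -1/11124. Expand this rational in ℤ_5: compute digits iteratively via d_i = x_i mod 5, x_{i+1} = (x_i − d_i)/5. The first 7 digits are (1, 0, 0, 4, 2, 3, 1).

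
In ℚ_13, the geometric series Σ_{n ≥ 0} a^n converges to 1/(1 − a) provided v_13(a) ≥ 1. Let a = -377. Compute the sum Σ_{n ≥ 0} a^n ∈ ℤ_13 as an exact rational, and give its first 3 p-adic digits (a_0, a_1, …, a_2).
Σ a^n = 1/(1 − a) = 1/378;  first 3 digits = (1, 10, 6)

v_13(a) = 1 ≥ 1, so the series converges in ℤ_13 to 1/(1 − a) = 1/(1 − (-377)) = 1/378. Expand this rational in ℤ_13: compute digits iteratively via d_i = x_i mod 13, x_{i+1} = (x_i − d_i)/13. The first 3 digits are (1, 10, 6).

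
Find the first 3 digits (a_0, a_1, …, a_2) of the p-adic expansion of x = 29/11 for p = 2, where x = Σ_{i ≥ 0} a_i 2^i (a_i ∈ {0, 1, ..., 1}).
(a_0, …, a_2) = (1, 1, 1)

v_2(29/11) = 0 (numerator and denominator both coprime to 2), so x ∈ ℤ_2^×. Compute digits iteratively via a_i = x_i mod 2, x_{i+1} = (x_i − a_i)/2, with x_0 = x:
  x_0 = 29/11;  a_0 = 1;  x_1 = (x_0 − 1)/2 = 9/11
  x_1 = 9/11;  a_1 = 1;  x_2 = (x_1 − 1)/2 = -1/11
  x_2 = -1/11;  a_2 = 1;  x_3 = (x_2 − 1)/2 = -6/11
Digits: (1, 1, 1).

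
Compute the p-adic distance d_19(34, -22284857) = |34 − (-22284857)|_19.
d_19(34, -22284857) = 1/2476099

Step 1 — x − y = 34 − (-22284857) = 22284891. Step 2 — v_19(22284891) = 5 (factor: 22284891 = (19^5 · 9); the sign does not affect v_p). Step 3 — |x − y|_19 = 19^{-5} = 1/2476099.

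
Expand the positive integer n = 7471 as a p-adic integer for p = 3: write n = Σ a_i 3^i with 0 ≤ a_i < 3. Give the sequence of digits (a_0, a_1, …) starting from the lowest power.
(a_0, a_1, …) = (1, 0, 2, 0, 2, 0, 1, 0, 1)

Repeated division by 3 gives the digits low-to-high: 7471 = 1 + 2·3^2 + 2·3^4 + 1·3^6 + 1·3^8. Digit sequence: (1, 0, 2, 0, 2, 0, 1, 0, 1).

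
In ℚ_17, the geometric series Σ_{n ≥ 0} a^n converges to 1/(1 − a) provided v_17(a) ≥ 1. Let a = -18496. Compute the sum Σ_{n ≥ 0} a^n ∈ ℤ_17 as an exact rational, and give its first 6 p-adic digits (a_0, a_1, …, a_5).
Σ a^n = 1/(1 − a) = 1/18497;  first 6 digits = (1, 0, 4, 13, 15, 2)

v_17(a) = 2 ≥ 1, so the series converges in ℤ_17 to 1/(1 − a) = 1/(1 − (-18496)) = 1/18497. Expand this rational in ℤ_17: compute digits iteratively via d_i = x_i mod 17, x_{i+1} = (x_i − d_i)/17. The first 6 digits are (1, 0, 4, 13, 15, 2).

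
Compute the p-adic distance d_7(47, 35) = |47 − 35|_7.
d_7(47, 35) = 1

Step 1 — x − y = 47 − 35 = 12. Step 2 — v_7(12) = 0 (factor: 12 = (7^0 · 12); the sign does not affect v_p). Step 3 — |x − y|_7 = 7^{0} = 1.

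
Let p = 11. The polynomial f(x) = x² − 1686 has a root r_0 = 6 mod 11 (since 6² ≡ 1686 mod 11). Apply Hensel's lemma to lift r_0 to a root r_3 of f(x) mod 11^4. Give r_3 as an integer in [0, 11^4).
r_3 = 4197 (mod 14641)

Hensel's recurrence: r_{i+1} = r_i − f(r_i)·(f′(r_i))^{-1} mod 11^{i+2}, with f′(x) = 2x. Iterate:
  r_0 = 6 (mod 11)
  r_1 = 83 (mod 121)
  r_2 = 204 (mod 1331)
  r_3 = 4197 (mod 14641)
Final: r_3 = 4197, and one checks f(r_3) ≡ 0 mod 11^4.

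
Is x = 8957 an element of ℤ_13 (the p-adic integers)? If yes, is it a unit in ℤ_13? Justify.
x ∈ ℤ_13 but not a unit; v_13(x) = 2 > 0

ℤ_13 = {x ∈ ℚ_13 : v_13(x) ≥ 0} and ℤ_13^× = {x ∈ ℤ_13 : v_13(x) = 0}. Here v_13(8957) = v_13(num) − v_13(den) = 2; compare against these criteria.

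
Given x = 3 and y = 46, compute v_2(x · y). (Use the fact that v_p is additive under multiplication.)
v_2(138) = 1

v_p(x) = 0 (factor: 3 = 2^0 · 3); v_p(y) = 1 (factor: 46 = 2^1 · 23). Additivity: v_p(xy) = v_p(x) + v_p(y) = 0 + 1 = 1. (Direct check: xy = 138 = 2^1 · (69).)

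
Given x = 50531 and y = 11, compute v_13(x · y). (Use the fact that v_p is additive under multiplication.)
v_13(555841) = 3

v_p(x) = 3 (factor: 50531 = 13^3 · 23); v_p(y) = 0 (factor: 11 = 13^0 · 11). Additivity: v_p(xy) = v_p(x) + v_p(y) = 3 + 0 = 3. (Direct check: xy = 555841 = 13^3 · (253).)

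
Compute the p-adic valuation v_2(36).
v_2(36) = 2

v_2(n) is the largest exponent k such that 2^k divides n. Factor out: 36 = 2^2 · 9. (Sign doesn't affect v_p.) So v_2(36) = 2.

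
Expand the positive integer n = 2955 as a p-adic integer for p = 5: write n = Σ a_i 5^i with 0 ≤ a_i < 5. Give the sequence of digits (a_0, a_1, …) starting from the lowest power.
(a_0, a_1, …) = (0, 1, 3, 3, 4)

Repeated division by 5 gives the digits low-to-high: 2955 = 1·5^1 + 3·5^2 + 3·5^3 + 4·5^4. Digit sequence: (0, 1, 3, 3, 4).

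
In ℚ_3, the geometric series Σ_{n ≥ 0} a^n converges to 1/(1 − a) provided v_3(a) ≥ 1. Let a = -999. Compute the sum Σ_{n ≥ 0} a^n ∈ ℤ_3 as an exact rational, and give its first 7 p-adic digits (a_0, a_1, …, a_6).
Σ a^n = 1/(1 − a) = 1/1000;  first 7 digits = (1, 0, 0, 2, 2, 1, 2)

v_3(a) = 3 ≥ 1, so the series converges in ℤ_3 to 1/(1 − a) = 1/(1 − (-999)) = 1/1000. Expand this rational in ℤ_3: compute digits iteratively via d_i = x_i mod 3, x_{i+1} = (x_i − d_i)/3. The first 7 digits are (1, 0, 0, 2, 2, 1, 2).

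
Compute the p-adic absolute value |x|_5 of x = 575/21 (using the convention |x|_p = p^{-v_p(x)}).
|575/21|_5 = 1/25

Step 1 — compute v_5(x) by factoring powers of 5 out of the numerator and denominator: v_5(575/21) = 2. Step 2 — apply |x|_p = p^{-v_p(x)} = 5^{-2} = 1/25.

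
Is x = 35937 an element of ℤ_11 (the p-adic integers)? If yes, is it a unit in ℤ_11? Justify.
x ∈ ℤ_11 but not a unit; v_11(x) = 3 > 0

ℤ_11 = {x ∈ ℚ_11 : v_11(x) ≥ 0} and ℤ_11^× = {x ∈ ℤ_11 : v_11(x) = 0}. Here v_11(35937) = v_11(num) − v_11(den) = 3; compare against these criteria.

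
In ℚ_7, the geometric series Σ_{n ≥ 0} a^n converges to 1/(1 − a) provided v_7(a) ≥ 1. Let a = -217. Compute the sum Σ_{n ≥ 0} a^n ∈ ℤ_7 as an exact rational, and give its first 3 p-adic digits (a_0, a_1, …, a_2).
Σ a^n = 1/(1 − a) = 1/218;  first 3 digits = (1, 4, 4)

v_7(a) = 1 ≥ 1, so the series converges in ℤ_7 to 1/(1 − a) = 1/(1 − (-217)) = 1/218. Expand this rational in ℤ_7: compute digits iteratively via d_i = x_i mod 7, x_{i+1} = (x_i − d_i)/7. The first 3 digits are (1, 4, 4).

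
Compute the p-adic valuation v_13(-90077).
v_13(-90077) = 3

v_13(n) is the largest exponent k such that 13^k divides n. Factor out: -90077 = -13^3 · 41. (Sign doesn't affect v_p.) So v_13(-90077) = 3.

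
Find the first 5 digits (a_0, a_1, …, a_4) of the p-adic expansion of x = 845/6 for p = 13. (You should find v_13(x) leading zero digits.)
(a_0, …, a_4) = (0, 0, 3, 2, 2)

v_13(845/6) = 2, so a_0 = ... = a_1 = 0. Factor out: x = 13^2 · u with u = 5/6 a unit in ℤ_13. Expand u iteratively via a_{v+i} = u_i mod 13, u_{i+1} = (u_i − a_{v+i})/13:
  u_0 = 5/6;  a_2 = 3;  u_1 = (u_0 − 3)/13 = -1/6
  u_1 = -1/6;  a_3 = 2;  u_2 = (u_1 − 2)/13 = -1/6
  u_2 = -1/6;  a_4 = 2;  u_3 = (u_2 − 2)/13 = -1/6
Digits: (0, 0, 3, 2, 2).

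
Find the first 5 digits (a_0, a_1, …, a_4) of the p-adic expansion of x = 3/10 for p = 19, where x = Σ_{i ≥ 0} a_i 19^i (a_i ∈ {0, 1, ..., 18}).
(a_0, …, a_4) = (6, 13, 5, 13, 5)

v_19(3/10) = 0 (numerator and denominator both coprime to 19), so x ∈ ℤ_19^×. Compute digits iteratively via a_i = x_i mod 19, x_{i+1} = (x_i − a_i)/19, with x_0 = x:
  x_0 = 3/10;  a_0 = 6;  x_1 = (x_0 − 6)/19 = -3/10
  x_1 = -3/10;  a_1 = 13;  x_2 = (x_1 − 13)/19 = -7/10
  x_2 = -7/10;  a_2 = 5;  x_3 = (x_2 − 5)/19 = -3/10
  x_3 = -3/10;  a_3 = 13;  x_4 = (x_3 − 13)/19 = -7/10
  x_4 = -7/10;  a_4 = 5;  x_5 = (x_4 − 5)/19 = -3/10
Digits: (6, 13, 5, 13, 5).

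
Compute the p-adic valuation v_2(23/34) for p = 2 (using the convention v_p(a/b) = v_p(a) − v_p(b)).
v_2(23/34) = -1

Factor powers of 2 from the numerator and denominator of the reduced fraction: 23 = 2^0 · 23 and 34 = 2^1 · 17. Apply v_p(a/b) = v_p(a) − v_p(b): v_2(23/34) = 0 − 1 = -1.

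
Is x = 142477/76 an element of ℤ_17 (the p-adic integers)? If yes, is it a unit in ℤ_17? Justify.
x ∈ ℤ_17 but not a unit; v_17(x) = 3 > 0

ℤ_17 = {x ∈ ℚ_17 : v_17(x) ≥ 0} and ℤ_17^× = {x ∈ ℤ_17 : v_17(x) = 0}. Here v_17(142477/76) = v_17(num) − v_17(den) = 3; compare against these criteria.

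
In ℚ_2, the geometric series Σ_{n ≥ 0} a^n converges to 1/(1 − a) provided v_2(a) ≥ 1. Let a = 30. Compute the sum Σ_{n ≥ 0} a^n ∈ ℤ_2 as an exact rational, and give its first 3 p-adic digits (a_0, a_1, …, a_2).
Σ a^n = 1/(1 − a) = -1/29;  first 3 digits = (1, 1, 0)

v_2(a) = 1 ≥ 1, so the series converges in ℤ_2 to 1/(1 − a) = 1/(1 − 30) = -1/29. Expand this rational in ℤ_2: compute digits iteratively via d_i = x_i mod 2, x_{i+1} = (x_i − d_i)/2. The first 3 digits are (1, 1, 0).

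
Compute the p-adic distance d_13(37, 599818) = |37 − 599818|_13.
d_13(37, 599818) = 1/28561

Step 1 — x − y = 37 − 599818 = -599781. Step 2 — v_13(-599781) = 4 (factor: -599781 = −(13^4 · 21); the sign does not affect v_p). Step 3 — |x − y|_13 = 13^{-4} = 1/28561.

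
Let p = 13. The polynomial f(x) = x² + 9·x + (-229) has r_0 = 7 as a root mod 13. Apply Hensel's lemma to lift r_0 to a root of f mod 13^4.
r_3 = 6728 (mod 28561)

Hensel: r_{i+1} = r_i − f(r_i)·(f′(r_i))^{-1} mod 13^{i+2}, f′(x) = 2x + 9. Iterate:
  r_0 = 7 (mod 13)
  r_1 = 137 (mod 169)
  r_2 = 137 (mod 2197)
  r_3 = 6728 (mod 28561)
Final: r = 6728 satisfies f(r) ≡ 0 mod 13^4.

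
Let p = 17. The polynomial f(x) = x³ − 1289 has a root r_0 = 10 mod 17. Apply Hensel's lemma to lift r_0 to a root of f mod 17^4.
r_3 = 53186 (mod 83521)

Hensel: r_{i+1} = r_i − f(r_i)/f′(r_i) mod 17^{i+2}, where f′(x) = 3x². Iterate:
  r_0 = 10 (mod 17)
  r_1 = 10 (mod 289)
  r_2 = 4056 (mod 4913)
  r_3 = 53186 (mod 83521)
Final: r = 53186 with f(r) ≡ 0 mod 17^4.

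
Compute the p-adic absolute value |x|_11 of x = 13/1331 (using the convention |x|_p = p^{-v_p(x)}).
|13/1331|_11 = 1331

Step 1 — compute v_11(x) by factoring powers of 11 out of the numerator and denominator: v_11(13/1331) = -3. Step 2 — apply |x|_p = p^{-v_p(x)} = 11^{3} = 1331.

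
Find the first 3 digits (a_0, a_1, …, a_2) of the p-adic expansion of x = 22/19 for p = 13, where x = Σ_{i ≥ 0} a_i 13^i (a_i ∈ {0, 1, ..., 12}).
(a_0, …, a_2) = (8, 7, 9)

v_13(22/19) = 0 (numerator and denominator both coprime to 13), so x ∈ ℤ_13^×. Compute digits iteratively via a_i = x_i mod 13, x_{i+1} = (x_i − a_i)/13, with x_0 = x:
  x_0 = 22/19;  a_0 = 8;  x_1 = (x_0 − 8)/13 = -10/19
  x_1 = -10/19;  a_1 = 7;  x_2 = (x_1 − 7)/13 = -11/19
  x_2 = -11/19;  a_2 = 9;  x_3 = (x_2 − 9)/13 = -14/19
Digits: (8, 7, 9).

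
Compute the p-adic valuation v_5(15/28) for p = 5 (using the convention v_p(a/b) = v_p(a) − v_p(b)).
v_5(15/28) = 1

Factor powers of 5 from the numerator and denominator of the reduced fraction: 15 = 5^1 · 3 and 28 = 5^0 · 28. Apply v_p(a/b) = v_p(a) − v_p(b): v_5(15/28) = 1 − 0 = 1.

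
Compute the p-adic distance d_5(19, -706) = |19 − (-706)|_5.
d_5(19, -706) = 1/25

Step 1 — x − y = 19 − (-706) = 725. Step 2 — v_5(725) = 2 (factor: 725 = (5^2 · 29); the sign does not affect v_p). Step 3 — |x − y|_5 = 5^{-2} = 1/25.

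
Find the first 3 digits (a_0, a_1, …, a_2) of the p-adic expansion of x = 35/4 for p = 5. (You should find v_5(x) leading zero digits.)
(a_0, …, a_2) = (0, 3, 1)

v_5(35/4) = 1, so a_0 = ... = a_0 = 0. Factor out: x = 5^1 · u with u = 7/4 a unit in ℤ_5. Expand u iteratively via a_{v+i} = u_i mod 5, u_{i+1} = (u_i − a_{v+i})/5:
  u_0 = 7/4;  a_1 = 3;  u_1 = (u_0 − 3)/5 = -1/4
  u_1 = -1/4;  a_2 = 1;  u_2 = (u_1 − 1)/5 = -1/4
Digits: (0, 3, 1).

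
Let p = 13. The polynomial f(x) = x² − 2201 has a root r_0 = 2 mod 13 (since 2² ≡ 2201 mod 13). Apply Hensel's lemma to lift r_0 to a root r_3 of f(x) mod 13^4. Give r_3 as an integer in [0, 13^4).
r_3 = 21972 (mod 28561)

Hensel's recurrence: r_{i+1} = r_i − f(r_i)·(f′(r_i))^{-1} mod 13^{i+2}, with f′(x) = 2x. Iterate:
  r_0 = 2 (mod 13)
  r_1 = 2 (mod 169)
  r_2 = 2 (mod 2197)
  r_3 = 21972 (mod 28561)
Final: r_3 = 21972, and one checks f(r_3) ≡ 0 mod 13^4.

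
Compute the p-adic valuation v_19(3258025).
v_19(3258025) = 4

v_19(n) is the largest exponent k such that 19^k divides n. Factor out: 3258025 = 19^4 · 25. (Sign doesn't affect v_p.) So v_19(3258025) = 4.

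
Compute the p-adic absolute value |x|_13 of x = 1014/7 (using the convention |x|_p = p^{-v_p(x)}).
|1014/7|_13 = 1/169

Step 1 — compute v_13(x) by factoring powers of 13 out of the numerator and denominator: v_13(1014/7) = 2. Step 2 — apply |x|_p = p^{-v_p(x)} = 13^{-2} = 1/169.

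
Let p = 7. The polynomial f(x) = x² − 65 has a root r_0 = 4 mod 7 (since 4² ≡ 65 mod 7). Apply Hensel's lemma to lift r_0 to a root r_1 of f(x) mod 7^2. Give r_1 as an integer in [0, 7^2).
r_1 = 4 (mod 49)

Hensel's recurrence: r_{i+1} = r_i − f(r_i)·(f′(r_i))^{-1} mod 7^{i+2}, with f′(x) = 2x. Iterate:
  r_0 = 4 (mod 7)
  r_1 = 4 (mod 49)
Final: r_1 = 4, and one checks f(r_1) ≡ 0 mod 7^2.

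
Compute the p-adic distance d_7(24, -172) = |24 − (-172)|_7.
d_7(24, -172) = 1/49

Step 1 — x − y = 24 − (-172) = 196. Step 2 — v_7(196) = 2 (factor: 196 = (7^2 · 4); the sign does not affect v_p). Step 3 — |x − y|_7 = 7^{-2} = 1/49.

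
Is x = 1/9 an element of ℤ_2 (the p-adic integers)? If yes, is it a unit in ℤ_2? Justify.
x ∈ ℤ_2^× (unit); v_2(x) = 0

ℤ_2 = {x ∈ ℚ_2 : v_2(x) ≥ 0} and ℤ_2^× = {x ∈ ℤ_2 : v_2(x) = 0}. Here v_2(1/9) = v_2(num) − v_2(den) = 0; compare against these criteria.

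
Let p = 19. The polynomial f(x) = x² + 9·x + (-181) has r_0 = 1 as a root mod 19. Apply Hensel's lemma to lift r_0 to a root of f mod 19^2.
r_1 = 115 (mod 361)

Hensel: r_{i+1} = r_i − f(r_i)·(f′(r_i))^{-1} mod 19^{i+2}, f′(x) = 2x + 9. Iterate:
  r_0 = 1 (mod 19)
  r_1 = 115 (mod 361)
Final: r = 115 satisfies f(r) ≡ 0 mod 19^2.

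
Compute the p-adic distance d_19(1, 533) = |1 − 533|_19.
d_19(1, 533) = 1/19

Step 1 — x − y = 1 − 533 = -532. Step 2 — v_19(-532) = 1 (factor: -532 = −(19^1 · 28); the sign does not affect v_p). Step 3 — |x − y|_19 = 19^{-1} = 1/19.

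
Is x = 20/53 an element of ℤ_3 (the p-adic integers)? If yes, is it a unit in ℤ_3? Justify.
x ∈ ℤ_3^× (unit); v_3(x) = 0

ℤ_3 = {x ∈ ℚ_3 : v_3(x) ≥ 0} and ℤ_3^× = {x ∈ ℤ_3 : v_3(x) = 0}. Here v_3(20/53) = v_3(num) − v_3(den) = 0; compare against these criteria.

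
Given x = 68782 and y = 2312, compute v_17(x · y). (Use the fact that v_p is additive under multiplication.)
v_17(159023984) = 5

v_p(x) = 3 (factor: 68782 = 17^3 · 14); v_p(y) = 2 (factor: 2312 = 17^2 · 8). Additivity: v_p(xy) = v_p(x) + v_p(y) = 3 + 2 = 5. (Direct check: xy = 159023984 = 17^5 · (112).)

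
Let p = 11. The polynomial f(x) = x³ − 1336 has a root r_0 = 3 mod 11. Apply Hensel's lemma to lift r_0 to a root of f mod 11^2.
r_1 = 47 (mod 121)

Hensel: r_{i+1} = r_i − f(r_i)/f′(r_i) mod 11^{i+2}, where f′(x) = 3x². Iterate:
  r_0 = 3 (mod 11)
  r_1 = 47 (mod 121)
Final: r = 47 with f(r) ≡ 0 mod 11^2.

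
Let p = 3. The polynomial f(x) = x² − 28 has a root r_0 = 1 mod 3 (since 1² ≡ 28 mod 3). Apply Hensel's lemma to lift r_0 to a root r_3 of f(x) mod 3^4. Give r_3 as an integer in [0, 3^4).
r_3 = 55 (mod 81)

Hensel's recurrence: r_{i+1} = r_i − f(r_i)·(f′(r_i))^{-1} mod 3^{i+2}, with f′(x) = 2x. Iterate:
  r_0 = 1 (mod 3)
  r_1 = 1 (mod 9)
  r_2 = 1 (mod 27)
  r_3 = 55 (mod 81)
Final: r_3 = 55, and one checks f(r_3) ≡ 0 mod 3^4.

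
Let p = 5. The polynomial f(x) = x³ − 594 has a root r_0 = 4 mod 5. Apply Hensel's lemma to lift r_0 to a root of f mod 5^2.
r_1 = 14 (mod 25)

Hensel: r_{i+1} = r_i − f(r_i)/f′(r_i) mod 5^{i+2}, where f′(x) = 3x². Iterate:
  r_0 = 4 (mod 5)
  r_1 = 14 (mod 25)
Final: r = 14 with f(r) ≡ 0 mod 5^2.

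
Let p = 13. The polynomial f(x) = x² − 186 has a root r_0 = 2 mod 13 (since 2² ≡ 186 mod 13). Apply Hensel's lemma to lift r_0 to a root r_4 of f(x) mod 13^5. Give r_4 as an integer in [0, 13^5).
r_4 = 190257 (mod 371293)

Hensel's recurrence: r_{i+1} = r_i − f(r_i)·(f′(r_i))^{-1} mod 13^{i+2}, with f′(x) = 2x. Iterate:
  r_0 = 2 (mod 13)
  r_1 = 132 (mod 169)
  r_2 = 1315 (mod 2197)
  r_3 = 18891 (mod 28561)
  r_4 = 190257 (mod 371293)
Final: r_4 = 190257, and one checks f(r_4) ≡ 0 mod 13^5.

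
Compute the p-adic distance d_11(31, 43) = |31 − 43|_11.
d_11(31, 43) = 1

Step 1 — x − y = 31 − 43 = -12. Step 2 — v_11(-12) = 0 (factor: -12 = −(11^0 · 12); the sign does not affect v_p). Step 3 — |x − y|_11 = 11^{0} = 1.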